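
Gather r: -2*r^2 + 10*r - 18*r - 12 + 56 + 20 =-2*r^2 - 8*r + 64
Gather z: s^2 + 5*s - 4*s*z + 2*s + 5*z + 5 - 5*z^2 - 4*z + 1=s^2 + 7*s - 5*z^2 + z*(1 - 4*s) + 6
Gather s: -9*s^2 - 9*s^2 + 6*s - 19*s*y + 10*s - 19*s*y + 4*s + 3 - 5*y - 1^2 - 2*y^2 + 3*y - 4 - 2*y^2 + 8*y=-18*s^2 + s*(20 - 38*y) - 4*y^2 + 6*y - 2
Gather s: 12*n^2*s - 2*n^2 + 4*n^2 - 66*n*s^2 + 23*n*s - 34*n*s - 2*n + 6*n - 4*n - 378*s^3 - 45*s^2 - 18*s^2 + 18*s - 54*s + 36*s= 2*n^2 - 378*s^3 + s^2*(-66*n - 63) + s*(12*n^2 - 11*n)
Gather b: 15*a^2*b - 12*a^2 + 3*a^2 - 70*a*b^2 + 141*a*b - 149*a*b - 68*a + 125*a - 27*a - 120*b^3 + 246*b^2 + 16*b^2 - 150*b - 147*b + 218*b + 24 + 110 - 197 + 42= -9*a^2 + 30*a - 120*b^3 + b^2*(262 - 70*a) + b*(15*a^2 - 8*a - 79) - 21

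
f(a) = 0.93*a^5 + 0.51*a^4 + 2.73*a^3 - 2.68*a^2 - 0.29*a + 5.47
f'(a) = 4.65*a^4 + 2.04*a^3 + 8.19*a^2 - 5.36*a - 0.29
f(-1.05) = -0.91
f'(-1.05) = 17.66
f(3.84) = 1006.81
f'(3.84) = 1226.47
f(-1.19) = -3.78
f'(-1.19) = 23.57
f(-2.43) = -109.84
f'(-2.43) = 193.96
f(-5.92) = -6788.99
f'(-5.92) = 5606.59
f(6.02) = 8525.03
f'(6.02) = 6816.47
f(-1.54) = -15.60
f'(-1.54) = 46.09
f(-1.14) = -2.66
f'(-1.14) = 21.30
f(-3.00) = -276.17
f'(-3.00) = 411.07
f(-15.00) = -690206.93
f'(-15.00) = 230444.11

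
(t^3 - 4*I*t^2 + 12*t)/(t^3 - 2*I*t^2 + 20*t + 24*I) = t/(t + 2*I)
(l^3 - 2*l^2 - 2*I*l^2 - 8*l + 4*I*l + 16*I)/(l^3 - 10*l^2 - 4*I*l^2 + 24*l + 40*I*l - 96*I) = (l^2 + l*(2 - 2*I) - 4*I)/(l^2 + l*(-6 - 4*I) + 24*I)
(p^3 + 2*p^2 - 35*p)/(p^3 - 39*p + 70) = p/(p - 2)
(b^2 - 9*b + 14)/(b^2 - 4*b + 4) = (b - 7)/(b - 2)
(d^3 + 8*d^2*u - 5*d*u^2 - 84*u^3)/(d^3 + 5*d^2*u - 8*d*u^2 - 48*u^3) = (d + 7*u)/(d + 4*u)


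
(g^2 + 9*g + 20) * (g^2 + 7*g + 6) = g^4 + 16*g^3 + 89*g^2 + 194*g + 120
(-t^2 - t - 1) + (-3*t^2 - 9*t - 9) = -4*t^2 - 10*t - 10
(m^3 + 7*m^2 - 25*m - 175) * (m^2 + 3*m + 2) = m^5 + 10*m^4 - 2*m^3 - 236*m^2 - 575*m - 350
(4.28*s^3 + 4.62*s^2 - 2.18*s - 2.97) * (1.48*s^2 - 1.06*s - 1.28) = 6.3344*s^5 + 2.3008*s^4 - 13.602*s^3 - 7.9984*s^2 + 5.9386*s + 3.8016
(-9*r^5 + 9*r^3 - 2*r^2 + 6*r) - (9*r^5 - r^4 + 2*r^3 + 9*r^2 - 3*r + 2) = -18*r^5 + r^4 + 7*r^3 - 11*r^2 + 9*r - 2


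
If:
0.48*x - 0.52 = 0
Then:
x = 1.08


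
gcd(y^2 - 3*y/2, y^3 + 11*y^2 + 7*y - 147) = 1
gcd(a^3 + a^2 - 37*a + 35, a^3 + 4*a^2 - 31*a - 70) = a^2 + 2*a - 35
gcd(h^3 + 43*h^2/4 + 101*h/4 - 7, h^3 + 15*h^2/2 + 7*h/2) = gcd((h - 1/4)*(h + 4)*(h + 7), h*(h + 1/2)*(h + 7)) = h + 7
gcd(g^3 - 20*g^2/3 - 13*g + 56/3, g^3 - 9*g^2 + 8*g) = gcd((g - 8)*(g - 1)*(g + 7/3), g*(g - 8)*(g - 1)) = g^2 - 9*g + 8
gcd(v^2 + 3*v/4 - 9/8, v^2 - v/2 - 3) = v + 3/2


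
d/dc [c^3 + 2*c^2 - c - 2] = 3*c^2 + 4*c - 1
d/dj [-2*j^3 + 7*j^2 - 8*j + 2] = -6*j^2 + 14*j - 8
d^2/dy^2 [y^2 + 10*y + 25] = 2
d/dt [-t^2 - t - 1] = -2*t - 1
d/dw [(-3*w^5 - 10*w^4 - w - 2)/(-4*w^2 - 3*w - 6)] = 4*w*(9*w^5 + 29*w^4 + 45*w^3 + 60*w^2 - w - 4)/(16*w^4 + 24*w^3 + 57*w^2 + 36*w + 36)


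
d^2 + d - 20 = (d - 4)*(d + 5)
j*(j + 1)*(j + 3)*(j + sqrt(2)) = j^4 + sqrt(2)*j^3 + 4*j^3 + 3*j^2 + 4*sqrt(2)*j^2 + 3*sqrt(2)*j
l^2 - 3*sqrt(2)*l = l*(l - 3*sqrt(2))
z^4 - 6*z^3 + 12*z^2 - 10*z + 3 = (z - 3)*(z - 1)^3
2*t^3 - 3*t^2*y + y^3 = (-t + y)^2*(2*t + y)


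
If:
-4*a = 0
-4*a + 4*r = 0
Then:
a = 0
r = 0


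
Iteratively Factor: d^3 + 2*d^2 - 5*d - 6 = (d + 1)*(d^2 + d - 6) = (d - 2)*(d + 1)*(d + 3)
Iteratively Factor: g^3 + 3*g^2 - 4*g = (g + 4)*(g^2 - g) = (g - 1)*(g + 4)*(g)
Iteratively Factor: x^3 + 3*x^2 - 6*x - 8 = (x + 1)*(x^2 + 2*x - 8) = (x + 1)*(x + 4)*(x - 2)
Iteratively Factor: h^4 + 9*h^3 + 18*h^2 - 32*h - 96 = (h + 3)*(h^3 + 6*h^2 - 32) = (h - 2)*(h + 3)*(h^2 + 8*h + 16) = (h - 2)*(h + 3)*(h + 4)*(h + 4)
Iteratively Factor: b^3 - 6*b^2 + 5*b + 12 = (b - 4)*(b^2 - 2*b - 3) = (b - 4)*(b + 1)*(b - 3)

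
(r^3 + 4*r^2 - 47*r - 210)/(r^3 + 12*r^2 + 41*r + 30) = (r - 7)/(r + 1)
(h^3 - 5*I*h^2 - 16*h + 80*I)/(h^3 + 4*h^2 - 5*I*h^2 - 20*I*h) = (h - 4)/h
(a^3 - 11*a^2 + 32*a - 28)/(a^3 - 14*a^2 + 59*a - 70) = (a - 2)/(a - 5)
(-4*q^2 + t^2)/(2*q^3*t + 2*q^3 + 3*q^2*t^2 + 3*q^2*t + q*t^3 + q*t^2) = (-2*q + t)/(q*(q*t + q + t^2 + t))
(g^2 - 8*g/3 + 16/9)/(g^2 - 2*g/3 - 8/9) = (3*g - 4)/(3*g + 2)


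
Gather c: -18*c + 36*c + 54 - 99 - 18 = 18*c - 63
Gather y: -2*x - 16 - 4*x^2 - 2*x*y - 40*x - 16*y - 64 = -4*x^2 - 42*x + y*(-2*x - 16) - 80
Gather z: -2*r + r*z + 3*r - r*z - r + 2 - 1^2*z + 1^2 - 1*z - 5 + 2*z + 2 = 0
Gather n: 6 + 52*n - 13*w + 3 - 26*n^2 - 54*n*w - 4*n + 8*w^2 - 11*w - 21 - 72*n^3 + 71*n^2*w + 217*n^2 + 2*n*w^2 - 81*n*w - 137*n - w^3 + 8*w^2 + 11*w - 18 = -72*n^3 + n^2*(71*w + 191) + n*(2*w^2 - 135*w - 89) - w^3 + 16*w^2 - 13*w - 30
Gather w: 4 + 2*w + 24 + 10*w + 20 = 12*w + 48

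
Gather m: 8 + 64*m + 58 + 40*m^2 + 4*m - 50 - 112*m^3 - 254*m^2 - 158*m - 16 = -112*m^3 - 214*m^2 - 90*m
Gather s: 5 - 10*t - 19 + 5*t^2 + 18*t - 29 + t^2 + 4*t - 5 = 6*t^2 + 12*t - 48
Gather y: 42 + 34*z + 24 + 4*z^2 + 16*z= 4*z^2 + 50*z + 66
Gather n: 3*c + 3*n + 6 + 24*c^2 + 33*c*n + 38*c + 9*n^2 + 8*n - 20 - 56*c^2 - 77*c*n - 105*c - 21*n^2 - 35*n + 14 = -32*c^2 - 64*c - 12*n^2 + n*(-44*c - 24)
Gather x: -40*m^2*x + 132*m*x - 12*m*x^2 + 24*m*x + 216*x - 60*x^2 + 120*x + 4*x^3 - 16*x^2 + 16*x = 4*x^3 + x^2*(-12*m - 76) + x*(-40*m^2 + 156*m + 352)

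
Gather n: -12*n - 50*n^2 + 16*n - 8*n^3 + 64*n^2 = -8*n^3 + 14*n^2 + 4*n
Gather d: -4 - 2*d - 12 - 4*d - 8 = -6*d - 24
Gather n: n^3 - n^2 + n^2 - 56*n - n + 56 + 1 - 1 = n^3 - 57*n + 56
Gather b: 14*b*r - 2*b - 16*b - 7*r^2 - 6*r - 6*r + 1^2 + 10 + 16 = b*(14*r - 18) - 7*r^2 - 12*r + 27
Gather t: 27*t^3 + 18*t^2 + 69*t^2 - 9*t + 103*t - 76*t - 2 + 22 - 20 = 27*t^3 + 87*t^2 + 18*t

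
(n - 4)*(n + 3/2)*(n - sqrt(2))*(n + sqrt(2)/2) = n^4 - 5*n^3/2 - sqrt(2)*n^3/2 - 7*n^2 + 5*sqrt(2)*n^2/4 + 5*n/2 + 3*sqrt(2)*n + 6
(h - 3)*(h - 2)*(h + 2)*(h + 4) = h^4 + h^3 - 16*h^2 - 4*h + 48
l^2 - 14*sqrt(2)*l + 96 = (l - 8*sqrt(2))*(l - 6*sqrt(2))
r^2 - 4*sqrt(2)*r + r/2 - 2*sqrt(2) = (r + 1/2)*(r - 4*sqrt(2))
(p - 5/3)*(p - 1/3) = p^2 - 2*p + 5/9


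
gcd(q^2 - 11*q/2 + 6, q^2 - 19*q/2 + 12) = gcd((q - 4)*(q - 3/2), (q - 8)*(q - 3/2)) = q - 3/2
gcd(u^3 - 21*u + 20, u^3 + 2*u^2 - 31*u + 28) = u^2 - 5*u + 4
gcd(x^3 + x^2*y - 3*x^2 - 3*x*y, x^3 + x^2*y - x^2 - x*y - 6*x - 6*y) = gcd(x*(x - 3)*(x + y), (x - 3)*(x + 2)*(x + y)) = x^2 + x*y - 3*x - 3*y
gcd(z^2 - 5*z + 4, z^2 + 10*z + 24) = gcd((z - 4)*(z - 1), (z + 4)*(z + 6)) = 1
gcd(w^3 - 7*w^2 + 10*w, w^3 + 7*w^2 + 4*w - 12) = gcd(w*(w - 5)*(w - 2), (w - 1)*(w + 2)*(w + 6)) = 1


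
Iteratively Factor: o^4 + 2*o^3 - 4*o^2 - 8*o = (o + 2)*(o^3 - 4*o) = (o - 2)*(o + 2)*(o^2 + 2*o) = o*(o - 2)*(o + 2)*(o + 2)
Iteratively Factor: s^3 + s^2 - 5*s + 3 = (s - 1)*(s^2 + 2*s - 3) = (s - 1)*(s + 3)*(s - 1)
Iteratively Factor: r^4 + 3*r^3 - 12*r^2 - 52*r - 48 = (r - 4)*(r^3 + 7*r^2 + 16*r + 12) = (r - 4)*(r + 2)*(r^2 + 5*r + 6) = (r - 4)*(r + 2)^2*(r + 3)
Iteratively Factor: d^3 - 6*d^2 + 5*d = (d - 1)*(d^2 - 5*d) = d*(d - 1)*(d - 5)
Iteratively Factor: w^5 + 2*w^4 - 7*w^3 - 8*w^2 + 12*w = (w + 3)*(w^4 - w^3 - 4*w^2 + 4*w) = (w + 2)*(w + 3)*(w^3 - 3*w^2 + 2*w) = (w - 1)*(w + 2)*(w + 3)*(w^2 - 2*w) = (w - 2)*(w - 1)*(w + 2)*(w + 3)*(w)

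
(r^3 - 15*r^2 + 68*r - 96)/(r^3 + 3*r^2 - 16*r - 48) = (r^2 - 11*r + 24)/(r^2 + 7*r + 12)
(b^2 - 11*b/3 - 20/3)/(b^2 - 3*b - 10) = (b + 4/3)/(b + 2)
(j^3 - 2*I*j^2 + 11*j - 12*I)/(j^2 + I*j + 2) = (j^2 - I*j + 12)/(j + 2*I)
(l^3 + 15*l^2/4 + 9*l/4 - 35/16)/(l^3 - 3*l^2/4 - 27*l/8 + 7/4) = (l + 5/2)/(l - 2)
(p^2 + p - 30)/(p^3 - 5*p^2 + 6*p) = (p^2 + p - 30)/(p*(p^2 - 5*p + 6))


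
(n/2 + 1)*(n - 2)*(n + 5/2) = n^3/2 + 5*n^2/4 - 2*n - 5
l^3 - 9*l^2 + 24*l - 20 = (l - 5)*(l - 2)^2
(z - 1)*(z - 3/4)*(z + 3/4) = z^3 - z^2 - 9*z/16 + 9/16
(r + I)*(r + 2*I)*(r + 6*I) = r^3 + 9*I*r^2 - 20*r - 12*I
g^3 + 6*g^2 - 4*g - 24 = (g - 2)*(g + 2)*(g + 6)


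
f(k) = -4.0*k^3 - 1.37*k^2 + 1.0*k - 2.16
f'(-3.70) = -153.14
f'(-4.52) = -231.78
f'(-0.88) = -5.88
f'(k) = -12.0*k^2 - 2.74*k + 1.0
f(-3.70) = 178.00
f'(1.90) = -47.53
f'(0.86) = -10.23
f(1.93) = -34.09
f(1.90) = -32.64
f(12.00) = -7099.44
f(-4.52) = 334.71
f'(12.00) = -1759.88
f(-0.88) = -1.38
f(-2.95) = 85.66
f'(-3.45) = -132.38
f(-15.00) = 13174.59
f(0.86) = -4.86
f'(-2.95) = -95.35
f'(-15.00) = -2657.90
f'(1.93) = -48.99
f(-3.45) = 142.34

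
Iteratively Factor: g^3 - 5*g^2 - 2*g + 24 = (g + 2)*(g^2 - 7*g + 12) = (g - 4)*(g + 2)*(g - 3)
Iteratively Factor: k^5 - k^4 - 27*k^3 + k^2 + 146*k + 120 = (k - 5)*(k^4 + 4*k^3 - 7*k^2 - 34*k - 24) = (k - 5)*(k + 4)*(k^3 - 7*k - 6) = (k - 5)*(k + 2)*(k + 4)*(k^2 - 2*k - 3) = (k - 5)*(k + 1)*(k + 2)*(k + 4)*(k - 3)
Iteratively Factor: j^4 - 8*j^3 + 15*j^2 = (j)*(j^3 - 8*j^2 + 15*j) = j^2*(j^2 - 8*j + 15) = j^2*(j - 3)*(j - 5)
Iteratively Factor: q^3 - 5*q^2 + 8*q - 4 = (q - 2)*(q^2 - 3*q + 2) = (q - 2)*(q - 1)*(q - 2)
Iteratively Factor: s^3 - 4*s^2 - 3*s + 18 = (s + 2)*(s^2 - 6*s + 9) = (s - 3)*(s + 2)*(s - 3)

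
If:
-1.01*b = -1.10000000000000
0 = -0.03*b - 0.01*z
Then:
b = 1.09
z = -3.27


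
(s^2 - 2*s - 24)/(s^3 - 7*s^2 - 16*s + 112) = (s - 6)/(s^2 - 11*s + 28)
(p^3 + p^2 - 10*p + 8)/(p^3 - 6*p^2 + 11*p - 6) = (p + 4)/(p - 3)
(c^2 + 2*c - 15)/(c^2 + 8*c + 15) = (c - 3)/(c + 3)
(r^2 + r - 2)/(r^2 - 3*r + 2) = (r + 2)/(r - 2)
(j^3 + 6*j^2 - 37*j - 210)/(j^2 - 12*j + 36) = (j^2 + 12*j + 35)/(j - 6)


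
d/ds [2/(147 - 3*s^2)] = 4*s/(3*(s^2 - 49)^2)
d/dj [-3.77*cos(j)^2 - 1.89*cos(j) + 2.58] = (7.54*cos(j) + 1.89)*sin(j)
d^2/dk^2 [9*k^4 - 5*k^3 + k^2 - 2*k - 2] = 108*k^2 - 30*k + 2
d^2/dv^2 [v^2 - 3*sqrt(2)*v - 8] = 2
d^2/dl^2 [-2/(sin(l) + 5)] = 2*(sin(l)^2 - 5*sin(l) - 2)/(sin(l) + 5)^3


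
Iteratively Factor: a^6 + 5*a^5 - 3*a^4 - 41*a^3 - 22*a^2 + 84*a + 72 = (a - 2)*(a^5 + 7*a^4 + 11*a^3 - 19*a^2 - 60*a - 36) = (a - 2)*(a + 1)*(a^4 + 6*a^3 + 5*a^2 - 24*a - 36) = (a - 2)^2*(a + 1)*(a^3 + 8*a^2 + 21*a + 18) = (a - 2)^2*(a + 1)*(a + 2)*(a^2 + 6*a + 9) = (a - 2)^2*(a + 1)*(a + 2)*(a + 3)*(a + 3)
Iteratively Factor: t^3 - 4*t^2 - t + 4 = (t + 1)*(t^2 - 5*t + 4) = (t - 1)*(t + 1)*(t - 4)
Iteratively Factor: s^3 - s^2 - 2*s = (s + 1)*(s^2 - 2*s) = s*(s + 1)*(s - 2)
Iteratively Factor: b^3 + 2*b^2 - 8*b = (b - 2)*(b^2 + 4*b) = b*(b - 2)*(b + 4)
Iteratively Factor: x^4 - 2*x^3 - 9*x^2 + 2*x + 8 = (x - 4)*(x^3 + 2*x^2 - x - 2) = (x - 4)*(x - 1)*(x^2 + 3*x + 2) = (x - 4)*(x - 1)*(x + 1)*(x + 2)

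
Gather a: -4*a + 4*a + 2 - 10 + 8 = 0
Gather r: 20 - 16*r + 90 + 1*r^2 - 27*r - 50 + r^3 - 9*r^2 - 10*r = r^3 - 8*r^2 - 53*r + 60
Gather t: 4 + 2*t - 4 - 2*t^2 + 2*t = -2*t^2 + 4*t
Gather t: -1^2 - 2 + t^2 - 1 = t^2 - 4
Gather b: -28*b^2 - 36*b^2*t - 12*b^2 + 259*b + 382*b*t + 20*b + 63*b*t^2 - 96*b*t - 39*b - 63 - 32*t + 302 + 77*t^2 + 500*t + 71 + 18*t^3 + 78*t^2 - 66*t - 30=b^2*(-36*t - 40) + b*(63*t^2 + 286*t + 240) + 18*t^3 + 155*t^2 + 402*t + 280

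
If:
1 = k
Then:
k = 1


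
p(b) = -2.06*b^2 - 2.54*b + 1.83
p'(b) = -4.12*b - 2.54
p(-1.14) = 2.05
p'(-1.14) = 2.16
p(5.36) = -70.97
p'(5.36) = -24.62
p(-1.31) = 1.62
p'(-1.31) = 2.86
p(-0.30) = 2.41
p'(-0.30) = -1.30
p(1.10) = -3.46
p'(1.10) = -7.07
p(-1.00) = 2.31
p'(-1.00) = 1.58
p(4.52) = -51.74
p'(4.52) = -21.16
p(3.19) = -27.24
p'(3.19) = -15.68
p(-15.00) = -423.57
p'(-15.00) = 59.26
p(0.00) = 1.83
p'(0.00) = -2.54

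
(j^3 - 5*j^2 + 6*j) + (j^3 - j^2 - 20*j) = 2*j^3 - 6*j^2 - 14*j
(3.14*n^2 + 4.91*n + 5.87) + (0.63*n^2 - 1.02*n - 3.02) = 3.77*n^2 + 3.89*n + 2.85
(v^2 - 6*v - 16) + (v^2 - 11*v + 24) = 2*v^2 - 17*v + 8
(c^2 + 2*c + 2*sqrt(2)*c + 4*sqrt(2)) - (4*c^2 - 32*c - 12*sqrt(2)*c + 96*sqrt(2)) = -3*c^2 + 14*sqrt(2)*c + 34*c - 92*sqrt(2)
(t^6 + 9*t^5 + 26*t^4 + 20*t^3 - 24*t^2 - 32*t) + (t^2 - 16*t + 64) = t^6 + 9*t^5 + 26*t^4 + 20*t^3 - 23*t^2 - 48*t + 64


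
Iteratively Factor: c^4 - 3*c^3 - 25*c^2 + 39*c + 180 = (c - 4)*(c^3 + c^2 - 21*c - 45) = (c - 4)*(c + 3)*(c^2 - 2*c - 15) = (c - 5)*(c - 4)*(c + 3)*(c + 3)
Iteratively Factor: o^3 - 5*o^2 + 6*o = (o - 3)*(o^2 - 2*o) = o*(o - 3)*(o - 2)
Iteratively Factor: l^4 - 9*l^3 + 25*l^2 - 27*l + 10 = (l - 5)*(l^3 - 4*l^2 + 5*l - 2) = (l - 5)*(l - 2)*(l^2 - 2*l + 1) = (l - 5)*(l - 2)*(l - 1)*(l - 1)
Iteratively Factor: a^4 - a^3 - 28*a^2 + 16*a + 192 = (a + 4)*(a^3 - 5*a^2 - 8*a + 48) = (a - 4)*(a + 4)*(a^2 - a - 12) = (a - 4)^2*(a + 4)*(a + 3)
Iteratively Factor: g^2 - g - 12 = (g + 3)*(g - 4)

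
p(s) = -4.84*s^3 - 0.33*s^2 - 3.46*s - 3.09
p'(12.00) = -2102.26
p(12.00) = -8455.65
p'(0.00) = -3.46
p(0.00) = -3.09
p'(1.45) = -34.95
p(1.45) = -23.56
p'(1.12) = -22.41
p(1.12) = -14.18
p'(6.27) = -578.42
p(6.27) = -1230.78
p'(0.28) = -4.78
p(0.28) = -4.19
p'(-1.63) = -40.96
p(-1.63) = 22.63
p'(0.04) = -3.51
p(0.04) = -3.23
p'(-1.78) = -48.29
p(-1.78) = 29.32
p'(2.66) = -107.95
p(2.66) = -105.72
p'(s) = -14.52*s^2 - 0.66*s - 3.46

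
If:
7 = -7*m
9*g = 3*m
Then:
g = -1/3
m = -1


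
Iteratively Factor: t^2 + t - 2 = (t + 2)*(t - 1)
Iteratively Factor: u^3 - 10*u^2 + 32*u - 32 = (u - 2)*(u^2 - 8*u + 16) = (u - 4)*(u - 2)*(u - 4)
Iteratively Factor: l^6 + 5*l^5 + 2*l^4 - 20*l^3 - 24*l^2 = (l + 2)*(l^5 + 3*l^4 - 4*l^3 - 12*l^2) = l*(l + 2)*(l^4 + 3*l^3 - 4*l^2 - 12*l) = l*(l + 2)*(l + 3)*(l^3 - 4*l) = l*(l - 2)*(l + 2)*(l + 3)*(l^2 + 2*l) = l*(l - 2)*(l + 2)^2*(l + 3)*(l)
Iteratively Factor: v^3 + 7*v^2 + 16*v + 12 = (v + 3)*(v^2 + 4*v + 4) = (v + 2)*(v + 3)*(v + 2)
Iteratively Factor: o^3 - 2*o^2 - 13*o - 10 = (o + 1)*(o^2 - 3*o - 10) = (o - 5)*(o + 1)*(o + 2)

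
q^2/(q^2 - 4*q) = q/(q - 4)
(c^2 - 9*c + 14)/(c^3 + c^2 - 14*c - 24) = (c^2 - 9*c + 14)/(c^3 + c^2 - 14*c - 24)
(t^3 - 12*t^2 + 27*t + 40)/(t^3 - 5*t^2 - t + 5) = (t - 8)/(t - 1)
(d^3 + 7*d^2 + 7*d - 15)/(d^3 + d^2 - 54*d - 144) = (d^2 + 4*d - 5)/(d^2 - 2*d - 48)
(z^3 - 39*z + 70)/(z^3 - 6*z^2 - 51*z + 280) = (z - 2)/(z - 8)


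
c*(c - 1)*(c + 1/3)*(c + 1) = c^4 + c^3/3 - c^2 - c/3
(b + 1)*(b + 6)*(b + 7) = b^3 + 14*b^2 + 55*b + 42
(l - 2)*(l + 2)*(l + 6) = l^3 + 6*l^2 - 4*l - 24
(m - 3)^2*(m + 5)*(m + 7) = m^4 + 6*m^3 - 28*m^2 - 102*m + 315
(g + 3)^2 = g^2 + 6*g + 9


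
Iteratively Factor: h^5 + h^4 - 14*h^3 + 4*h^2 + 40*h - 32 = (h - 2)*(h^4 + 3*h^3 - 8*h^2 - 12*h + 16) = (h - 2)*(h - 1)*(h^3 + 4*h^2 - 4*h - 16) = (h - 2)*(h - 1)*(h + 4)*(h^2 - 4) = (h - 2)*(h - 1)*(h + 2)*(h + 4)*(h - 2)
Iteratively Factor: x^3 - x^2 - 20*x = (x - 5)*(x^2 + 4*x) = (x - 5)*(x + 4)*(x)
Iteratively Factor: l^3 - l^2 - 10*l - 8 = (l + 2)*(l^2 - 3*l - 4) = (l + 1)*(l + 2)*(l - 4)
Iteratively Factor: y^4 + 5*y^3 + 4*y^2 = (y)*(y^3 + 5*y^2 + 4*y) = y*(y + 4)*(y^2 + y) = y*(y + 1)*(y + 4)*(y)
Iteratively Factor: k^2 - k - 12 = (k - 4)*(k + 3)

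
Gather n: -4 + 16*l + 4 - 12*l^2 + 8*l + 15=-12*l^2 + 24*l + 15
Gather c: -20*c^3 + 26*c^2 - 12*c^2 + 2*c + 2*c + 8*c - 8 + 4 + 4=-20*c^3 + 14*c^2 + 12*c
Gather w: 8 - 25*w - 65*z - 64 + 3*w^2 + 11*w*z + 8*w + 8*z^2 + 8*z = 3*w^2 + w*(11*z - 17) + 8*z^2 - 57*z - 56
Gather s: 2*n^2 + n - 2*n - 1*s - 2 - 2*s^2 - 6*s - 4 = 2*n^2 - n - 2*s^2 - 7*s - 6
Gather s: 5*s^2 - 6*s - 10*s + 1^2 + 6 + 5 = 5*s^2 - 16*s + 12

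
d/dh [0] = 0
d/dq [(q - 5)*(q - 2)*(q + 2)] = 3*q^2 - 10*q - 4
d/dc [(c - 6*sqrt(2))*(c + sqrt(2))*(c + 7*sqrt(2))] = 3*c^2 + 4*sqrt(2)*c - 82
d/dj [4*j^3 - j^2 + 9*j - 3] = 12*j^2 - 2*j + 9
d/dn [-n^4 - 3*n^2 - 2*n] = -4*n^3 - 6*n - 2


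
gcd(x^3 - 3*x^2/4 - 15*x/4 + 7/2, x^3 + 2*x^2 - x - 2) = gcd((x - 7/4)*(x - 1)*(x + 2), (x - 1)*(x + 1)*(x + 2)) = x^2 + x - 2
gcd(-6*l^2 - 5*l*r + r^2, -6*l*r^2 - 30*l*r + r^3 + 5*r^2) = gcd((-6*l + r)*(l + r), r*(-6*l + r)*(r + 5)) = -6*l + r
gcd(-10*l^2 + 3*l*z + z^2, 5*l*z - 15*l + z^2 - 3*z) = 5*l + z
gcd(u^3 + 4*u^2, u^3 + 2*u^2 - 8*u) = u^2 + 4*u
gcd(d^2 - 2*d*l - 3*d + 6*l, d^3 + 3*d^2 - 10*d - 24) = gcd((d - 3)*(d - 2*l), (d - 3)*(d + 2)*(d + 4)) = d - 3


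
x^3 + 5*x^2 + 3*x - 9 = (x - 1)*(x + 3)^2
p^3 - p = p*(p - 1)*(p + 1)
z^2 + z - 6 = (z - 2)*(z + 3)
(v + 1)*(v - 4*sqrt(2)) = v^2 - 4*sqrt(2)*v + v - 4*sqrt(2)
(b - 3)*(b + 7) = b^2 + 4*b - 21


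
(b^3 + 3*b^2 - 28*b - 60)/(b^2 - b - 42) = (b^2 - 3*b - 10)/(b - 7)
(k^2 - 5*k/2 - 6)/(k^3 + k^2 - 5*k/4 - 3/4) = 2*(k - 4)/(2*k^2 - k - 1)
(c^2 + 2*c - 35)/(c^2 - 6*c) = (c^2 + 2*c - 35)/(c*(c - 6))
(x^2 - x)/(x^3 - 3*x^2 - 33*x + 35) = x/(x^2 - 2*x - 35)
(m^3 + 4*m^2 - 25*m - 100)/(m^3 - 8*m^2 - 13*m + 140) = (m + 5)/(m - 7)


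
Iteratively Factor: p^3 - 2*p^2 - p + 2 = (p - 2)*(p^2 - 1) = (p - 2)*(p - 1)*(p + 1)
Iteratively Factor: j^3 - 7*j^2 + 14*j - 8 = (j - 4)*(j^2 - 3*j + 2) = (j - 4)*(j - 1)*(j - 2)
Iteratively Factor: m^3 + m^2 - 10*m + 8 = (m - 1)*(m^2 + 2*m - 8) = (m - 2)*(m - 1)*(m + 4)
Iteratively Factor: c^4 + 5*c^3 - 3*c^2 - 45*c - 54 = (c - 3)*(c^3 + 8*c^2 + 21*c + 18) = (c - 3)*(c + 3)*(c^2 + 5*c + 6) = (c - 3)*(c + 2)*(c + 3)*(c + 3)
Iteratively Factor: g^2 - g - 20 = (g - 5)*(g + 4)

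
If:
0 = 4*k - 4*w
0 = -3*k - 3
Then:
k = -1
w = -1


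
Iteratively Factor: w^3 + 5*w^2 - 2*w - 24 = (w + 3)*(w^2 + 2*w - 8) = (w + 3)*(w + 4)*(w - 2)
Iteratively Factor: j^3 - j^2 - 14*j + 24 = (j + 4)*(j^2 - 5*j + 6) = (j - 2)*(j + 4)*(j - 3)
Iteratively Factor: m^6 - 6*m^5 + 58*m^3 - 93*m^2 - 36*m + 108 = (m - 2)*(m^5 - 4*m^4 - 8*m^3 + 42*m^2 - 9*m - 54) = (m - 2)*(m + 1)*(m^4 - 5*m^3 - 3*m^2 + 45*m - 54) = (m - 2)*(m + 1)*(m + 3)*(m^3 - 8*m^2 + 21*m - 18) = (m - 3)*(m - 2)*(m + 1)*(m + 3)*(m^2 - 5*m + 6) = (m - 3)*(m - 2)^2*(m + 1)*(m + 3)*(m - 3)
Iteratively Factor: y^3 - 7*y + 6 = (y - 1)*(y^2 + y - 6) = (y - 1)*(y + 3)*(y - 2)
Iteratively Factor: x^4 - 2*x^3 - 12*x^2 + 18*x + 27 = (x - 3)*(x^3 + x^2 - 9*x - 9) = (x - 3)*(x + 3)*(x^2 - 2*x - 3) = (x - 3)*(x + 1)*(x + 3)*(x - 3)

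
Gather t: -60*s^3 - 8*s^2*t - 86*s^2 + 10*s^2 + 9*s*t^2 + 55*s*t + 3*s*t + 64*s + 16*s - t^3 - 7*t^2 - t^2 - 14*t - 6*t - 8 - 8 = -60*s^3 - 76*s^2 + 80*s - t^3 + t^2*(9*s - 8) + t*(-8*s^2 + 58*s - 20) - 16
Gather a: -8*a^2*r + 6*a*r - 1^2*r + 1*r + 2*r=-8*a^2*r + 6*a*r + 2*r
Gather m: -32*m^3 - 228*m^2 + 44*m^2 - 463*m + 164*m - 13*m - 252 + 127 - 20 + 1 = -32*m^3 - 184*m^2 - 312*m - 144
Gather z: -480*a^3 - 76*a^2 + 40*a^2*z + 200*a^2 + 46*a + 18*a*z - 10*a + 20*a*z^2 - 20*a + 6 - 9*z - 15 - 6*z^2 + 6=-480*a^3 + 124*a^2 + 16*a + z^2*(20*a - 6) + z*(40*a^2 + 18*a - 9) - 3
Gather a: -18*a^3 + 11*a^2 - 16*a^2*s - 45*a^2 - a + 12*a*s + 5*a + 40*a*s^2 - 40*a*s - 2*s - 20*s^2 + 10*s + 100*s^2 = -18*a^3 + a^2*(-16*s - 34) + a*(40*s^2 - 28*s + 4) + 80*s^2 + 8*s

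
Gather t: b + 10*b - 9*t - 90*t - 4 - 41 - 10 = 11*b - 99*t - 55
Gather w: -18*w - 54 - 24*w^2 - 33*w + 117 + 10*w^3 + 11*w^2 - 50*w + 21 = 10*w^3 - 13*w^2 - 101*w + 84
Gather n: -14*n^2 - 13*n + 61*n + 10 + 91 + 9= -14*n^2 + 48*n + 110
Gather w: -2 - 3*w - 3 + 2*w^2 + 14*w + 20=2*w^2 + 11*w + 15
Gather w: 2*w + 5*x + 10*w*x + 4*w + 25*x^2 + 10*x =w*(10*x + 6) + 25*x^2 + 15*x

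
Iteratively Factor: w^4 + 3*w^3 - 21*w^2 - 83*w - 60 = (w + 4)*(w^3 - w^2 - 17*w - 15) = (w - 5)*(w + 4)*(w^2 + 4*w + 3) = (w - 5)*(w + 1)*(w + 4)*(w + 3)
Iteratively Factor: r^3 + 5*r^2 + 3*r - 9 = (r + 3)*(r^2 + 2*r - 3) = (r + 3)^2*(r - 1)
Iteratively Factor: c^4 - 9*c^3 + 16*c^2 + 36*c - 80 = (c - 5)*(c^3 - 4*c^2 - 4*c + 16) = (c - 5)*(c - 2)*(c^2 - 2*c - 8) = (c - 5)*(c - 2)*(c + 2)*(c - 4)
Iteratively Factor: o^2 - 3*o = (o - 3)*(o)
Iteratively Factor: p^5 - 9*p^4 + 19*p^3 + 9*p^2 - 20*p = (p - 5)*(p^4 - 4*p^3 - p^2 + 4*p) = (p - 5)*(p - 1)*(p^3 - 3*p^2 - 4*p) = (p - 5)*(p - 4)*(p - 1)*(p^2 + p) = p*(p - 5)*(p - 4)*(p - 1)*(p + 1)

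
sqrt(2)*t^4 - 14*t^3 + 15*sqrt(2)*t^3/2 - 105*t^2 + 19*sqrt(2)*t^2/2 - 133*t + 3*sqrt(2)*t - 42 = (t + 1)*(t + 6)*(t - 7*sqrt(2))*(sqrt(2)*t + sqrt(2)/2)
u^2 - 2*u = u*(u - 2)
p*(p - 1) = p^2 - p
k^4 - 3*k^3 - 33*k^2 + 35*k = k*(k - 7)*(k - 1)*(k + 5)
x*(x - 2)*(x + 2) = x^3 - 4*x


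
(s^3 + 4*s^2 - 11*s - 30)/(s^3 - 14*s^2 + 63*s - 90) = (s^2 + 7*s + 10)/(s^2 - 11*s + 30)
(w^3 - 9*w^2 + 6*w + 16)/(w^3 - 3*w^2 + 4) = (w - 8)/(w - 2)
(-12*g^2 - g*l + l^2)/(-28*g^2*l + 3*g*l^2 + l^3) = (3*g + l)/(l*(7*g + l))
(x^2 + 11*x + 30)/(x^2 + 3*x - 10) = (x + 6)/(x - 2)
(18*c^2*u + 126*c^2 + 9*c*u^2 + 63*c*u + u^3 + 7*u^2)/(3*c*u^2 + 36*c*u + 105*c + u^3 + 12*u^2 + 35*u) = (6*c + u)/(u + 5)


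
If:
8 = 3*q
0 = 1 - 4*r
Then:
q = 8/3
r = 1/4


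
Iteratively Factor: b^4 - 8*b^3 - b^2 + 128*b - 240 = (b - 5)*(b^3 - 3*b^2 - 16*b + 48) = (b - 5)*(b + 4)*(b^2 - 7*b + 12) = (b - 5)*(b - 4)*(b + 4)*(b - 3)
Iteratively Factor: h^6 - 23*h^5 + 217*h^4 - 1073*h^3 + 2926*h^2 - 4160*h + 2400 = (h - 2)*(h^5 - 21*h^4 + 175*h^3 - 723*h^2 + 1480*h - 1200) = (h - 5)*(h - 2)*(h^4 - 16*h^3 + 95*h^2 - 248*h + 240) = (h - 5)*(h - 3)*(h - 2)*(h^3 - 13*h^2 + 56*h - 80) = (h - 5)*(h - 4)*(h - 3)*(h - 2)*(h^2 - 9*h + 20) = (h - 5)*(h - 4)^2*(h - 3)*(h - 2)*(h - 5)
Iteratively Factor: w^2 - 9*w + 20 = (w - 5)*(w - 4)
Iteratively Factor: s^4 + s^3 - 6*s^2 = (s)*(s^3 + s^2 - 6*s) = s^2*(s^2 + s - 6) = s^2*(s + 3)*(s - 2)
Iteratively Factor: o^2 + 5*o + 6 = (o + 3)*(o + 2)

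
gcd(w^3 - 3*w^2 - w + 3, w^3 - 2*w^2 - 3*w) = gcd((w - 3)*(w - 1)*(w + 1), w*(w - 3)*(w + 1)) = w^2 - 2*w - 3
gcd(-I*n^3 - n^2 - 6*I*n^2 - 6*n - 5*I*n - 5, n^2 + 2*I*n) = 1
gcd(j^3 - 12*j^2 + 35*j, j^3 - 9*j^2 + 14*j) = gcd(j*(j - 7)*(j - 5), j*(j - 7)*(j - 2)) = j^2 - 7*j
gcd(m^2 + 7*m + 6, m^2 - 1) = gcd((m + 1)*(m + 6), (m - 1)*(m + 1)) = m + 1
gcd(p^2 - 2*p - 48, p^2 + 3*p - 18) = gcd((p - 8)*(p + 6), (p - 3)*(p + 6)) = p + 6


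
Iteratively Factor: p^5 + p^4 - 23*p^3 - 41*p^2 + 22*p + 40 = (p + 2)*(p^4 - p^3 - 21*p^2 + p + 20) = (p + 2)*(p + 4)*(p^3 - 5*p^2 - p + 5) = (p - 5)*(p + 2)*(p + 4)*(p^2 - 1) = (p - 5)*(p + 1)*(p + 2)*(p + 4)*(p - 1)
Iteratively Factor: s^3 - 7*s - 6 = (s - 3)*(s^2 + 3*s + 2) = (s - 3)*(s + 1)*(s + 2)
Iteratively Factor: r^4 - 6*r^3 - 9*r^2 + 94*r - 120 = (r - 5)*(r^3 - r^2 - 14*r + 24) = (r - 5)*(r + 4)*(r^2 - 5*r + 6) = (r - 5)*(r - 3)*(r + 4)*(r - 2)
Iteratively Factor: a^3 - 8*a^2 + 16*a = (a)*(a^2 - 8*a + 16) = a*(a - 4)*(a - 4)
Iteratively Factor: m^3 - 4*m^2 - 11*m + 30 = (m + 3)*(m^2 - 7*m + 10) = (m - 2)*(m + 3)*(m - 5)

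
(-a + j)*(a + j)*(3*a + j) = -3*a^3 - a^2*j + 3*a*j^2 + j^3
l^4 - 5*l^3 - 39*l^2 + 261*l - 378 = (l - 6)*(l - 3)^2*(l + 7)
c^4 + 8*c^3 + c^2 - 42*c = c*(c - 2)*(c + 3)*(c + 7)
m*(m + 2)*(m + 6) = m^3 + 8*m^2 + 12*m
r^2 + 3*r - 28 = (r - 4)*(r + 7)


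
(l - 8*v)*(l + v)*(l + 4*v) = l^3 - 3*l^2*v - 36*l*v^2 - 32*v^3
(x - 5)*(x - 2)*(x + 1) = x^3 - 6*x^2 + 3*x + 10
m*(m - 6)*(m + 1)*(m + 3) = m^4 - 2*m^3 - 21*m^2 - 18*m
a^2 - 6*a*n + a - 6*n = (a + 1)*(a - 6*n)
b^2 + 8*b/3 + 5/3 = (b + 1)*(b + 5/3)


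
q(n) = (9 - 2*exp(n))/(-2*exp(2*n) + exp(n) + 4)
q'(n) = (9 - 2*exp(n))*(4*exp(2*n) - exp(n))/(-2*exp(2*n) + exp(n) + 4)^2 - 2*exp(n)/(-2*exp(2*n) + exp(n) + 4) = (-(2*exp(n) - 9)*(4*exp(n) - 1) + 4*exp(2*n) - 2*exp(n) - 8)*exp(n)/(-2*exp(2*n) + exp(n) + 4)^2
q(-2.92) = 2.20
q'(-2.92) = -0.05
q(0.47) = 12.08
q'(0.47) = 210.80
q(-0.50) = 2.01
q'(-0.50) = 0.14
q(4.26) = 0.01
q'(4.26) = -0.01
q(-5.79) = 2.25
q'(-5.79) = -0.00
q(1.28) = -0.10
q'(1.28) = 0.65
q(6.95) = 0.00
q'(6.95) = -0.00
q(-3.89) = 2.23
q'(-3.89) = -0.02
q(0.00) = 2.33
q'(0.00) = 1.67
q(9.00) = 0.00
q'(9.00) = 0.00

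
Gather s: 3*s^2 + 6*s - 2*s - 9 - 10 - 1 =3*s^2 + 4*s - 20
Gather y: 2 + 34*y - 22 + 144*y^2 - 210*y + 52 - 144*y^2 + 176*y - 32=0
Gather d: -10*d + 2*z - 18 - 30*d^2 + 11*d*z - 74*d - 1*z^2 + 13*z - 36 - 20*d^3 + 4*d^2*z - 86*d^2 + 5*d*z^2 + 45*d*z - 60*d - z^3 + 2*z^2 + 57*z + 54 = -20*d^3 + d^2*(4*z - 116) + d*(5*z^2 + 56*z - 144) - z^3 + z^2 + 72*z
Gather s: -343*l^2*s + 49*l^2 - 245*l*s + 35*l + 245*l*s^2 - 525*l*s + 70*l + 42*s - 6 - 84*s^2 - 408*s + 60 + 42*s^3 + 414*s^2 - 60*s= 49*l^2 + 105*l + 42*s^3 + s^2*(245*l + 330) + s*(-343*l^2 - 770*l - 426) + 54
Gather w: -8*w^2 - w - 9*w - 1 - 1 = -8*w^2 - 10*w - 2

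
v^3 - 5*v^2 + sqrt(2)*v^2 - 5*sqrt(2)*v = v*(v - 5)*(v + sqrt(2))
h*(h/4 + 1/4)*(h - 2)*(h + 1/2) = h^4/4 - h^3/8 - 5*h^2/8 - h/4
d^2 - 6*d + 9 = (d - 3)^2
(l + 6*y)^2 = l^2 + 12*l*y + 36*y^2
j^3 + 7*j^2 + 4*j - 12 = (j - 1)*(j + 2)*(j + 6)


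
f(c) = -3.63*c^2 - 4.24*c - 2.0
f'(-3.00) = 17.54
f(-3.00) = -21.95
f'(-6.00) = 39.32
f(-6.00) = -107.24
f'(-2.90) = 16.81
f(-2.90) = -20.23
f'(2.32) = -21.08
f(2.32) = -31.37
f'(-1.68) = 7.96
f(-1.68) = -5.12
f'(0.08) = -4.82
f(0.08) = -2.36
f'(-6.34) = 41.79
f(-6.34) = -121.03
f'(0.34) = -6.71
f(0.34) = -3.86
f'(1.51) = -15.20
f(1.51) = -16.68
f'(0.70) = -9.32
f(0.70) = -6.75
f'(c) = -7.26*c - 4.24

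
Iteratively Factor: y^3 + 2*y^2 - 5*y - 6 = (y + 3)*(y^2 - y - 2) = (y + 1)*(y + 3)*(y - 2)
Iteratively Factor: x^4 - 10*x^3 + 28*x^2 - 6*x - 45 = (x - 5)*(x^3 - 5*x^2 + 3*x + 9) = (x - 5)*(x - 3)*(x^2 - 2*x - 3) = (x - 5)*(x - 3)^2*(x + 1)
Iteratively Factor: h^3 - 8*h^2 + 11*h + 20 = (h - 4)*(h^2 - 4*h - 5) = (h - 4)*(h + 1)*(h - 5)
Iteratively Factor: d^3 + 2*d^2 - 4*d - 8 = (d + 2)*(d^2 - 4) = (d - 2)*(d + 2)*(d + 2)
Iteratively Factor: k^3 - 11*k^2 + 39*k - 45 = (k - 5)*(k^2 - 6*k + 9) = (k - 5)*(k - 3)*(k - 3)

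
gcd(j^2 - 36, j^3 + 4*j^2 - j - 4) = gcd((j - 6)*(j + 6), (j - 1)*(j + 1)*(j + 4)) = 1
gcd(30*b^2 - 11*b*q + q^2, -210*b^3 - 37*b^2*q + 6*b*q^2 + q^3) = -6*b + q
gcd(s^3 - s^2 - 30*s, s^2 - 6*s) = s^2 - 6*s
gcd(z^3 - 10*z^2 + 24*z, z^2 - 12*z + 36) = z - 6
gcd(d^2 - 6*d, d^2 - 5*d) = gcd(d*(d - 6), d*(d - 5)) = d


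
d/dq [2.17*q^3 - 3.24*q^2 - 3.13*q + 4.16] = 6.51*q^2 - 6.48*q - 3.13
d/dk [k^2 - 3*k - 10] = 2*k - 3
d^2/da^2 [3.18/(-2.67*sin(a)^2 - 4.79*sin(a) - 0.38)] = (90.679608*sin(a)^4 + 122.009922*sin(a)^3 - 75.962886*sin(a)^2 - 249.80808*sin(a) - 139.47162)/(2.67*sin(a)^2 + 4.79*sin(a) + 0.38)^3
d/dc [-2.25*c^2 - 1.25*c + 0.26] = -4.5*c - 1.25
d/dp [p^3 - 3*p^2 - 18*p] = 3*p^2 - 6*p - 18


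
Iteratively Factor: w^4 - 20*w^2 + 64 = (w + 4)*(w^3 - 4*w^2 - 4*w + 16) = (w + 2)*(w + 4)*(w^2 - 6*w + 8) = (w - 4)*(w + 2)*(w + 4)*(w - 2)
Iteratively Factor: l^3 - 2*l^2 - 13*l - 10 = (l + 1)*(l^2 - 3*l - 10) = (l - 5)*(l + 1)*(l + 2)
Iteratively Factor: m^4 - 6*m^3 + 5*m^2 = (m)*(m^3 - 6*m^2 + 5*m) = m*(m - 1)*(m^2 - 5*m) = m*(m - 5)*(m - 1)*(m)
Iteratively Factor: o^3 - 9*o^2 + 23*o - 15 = (o - 3)*(o^2 - 6*o + 5) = (o - 5)*(o - 3)*(o - 1)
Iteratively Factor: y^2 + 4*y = (y + 4)*(y)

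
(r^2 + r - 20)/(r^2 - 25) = (r - 4)/(r - 5)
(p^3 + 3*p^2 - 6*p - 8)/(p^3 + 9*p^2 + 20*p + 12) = (p^2 + 2*p - 8)/(p^2 + 8*p + 12)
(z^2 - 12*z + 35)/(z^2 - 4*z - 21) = (z - 5)/(z + 3)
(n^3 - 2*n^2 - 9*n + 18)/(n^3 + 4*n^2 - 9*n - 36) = (n - 2)/(n + 4)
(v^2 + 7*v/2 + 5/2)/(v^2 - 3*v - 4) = (v + 5/2)/(v - 4)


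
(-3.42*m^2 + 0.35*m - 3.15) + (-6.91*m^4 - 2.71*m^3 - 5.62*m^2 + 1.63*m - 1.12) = -6.91*m^4 - 2.71*m^3 - 9.04*m^2 + 1.98*m - 4.27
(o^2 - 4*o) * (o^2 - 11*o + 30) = o^4 - 15*o^3 + 74*o^2 - 120*o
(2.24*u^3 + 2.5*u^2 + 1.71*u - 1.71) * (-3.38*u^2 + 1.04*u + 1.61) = -7.5712*u^5 - 6.1204*u^4 + 0.426600000000001*u^3 + 11.5832*u^2 + 0.9747*u - 2.7531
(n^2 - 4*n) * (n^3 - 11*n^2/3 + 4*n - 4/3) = n^5 - 23*n^4/3 + 56*n^3/3 - 52*n^2/3 + 16*n/3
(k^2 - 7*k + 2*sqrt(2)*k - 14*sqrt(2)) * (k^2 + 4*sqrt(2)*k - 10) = k^4 - 7*k^3 + 6*sqrt(2)*k^3 - 42*sqrt(2)*k^2 + 6*k^2 - 42*k - 20*sqrt(2)*k + 140*sqrt(2)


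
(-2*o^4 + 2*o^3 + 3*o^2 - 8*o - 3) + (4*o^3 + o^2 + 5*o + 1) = -2*o^4 + 6*o^3 + 4*o^2 - 3*o - 2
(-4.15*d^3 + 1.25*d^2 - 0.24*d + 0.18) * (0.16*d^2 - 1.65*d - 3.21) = -0.664*d^5 + 7.0475*d^4 + 11.2206*d^3 - 3.5877*d^2 + 0.4734*d - 0.5778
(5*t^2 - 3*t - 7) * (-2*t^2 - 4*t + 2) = -10*t^4 - 14*t^3 + 36*t^2 + 22*t - 14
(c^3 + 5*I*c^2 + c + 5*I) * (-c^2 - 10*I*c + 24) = -c^5 - 15*I*c^4 + 73*c^3 + 105*I*c^2 + 74*c + 120*I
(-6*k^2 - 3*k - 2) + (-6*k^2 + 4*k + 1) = -12*k^2 + k - 1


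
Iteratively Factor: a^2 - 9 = (a + 3)*(a - 3)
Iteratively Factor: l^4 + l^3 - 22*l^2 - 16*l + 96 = (l + 3)*(l^3 - 2*l^2 - 16*l + 32) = (l + 3)*(l + 4)*(l^2 - 6*l + 8) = (l - 4)*(l + 3)*(l + 4)*(l - 2)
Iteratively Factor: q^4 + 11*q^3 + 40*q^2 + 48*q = (q + 4)*(q^3 + 7*q^2 + 12*q) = q*(q + 4)*(q^2 + 7*q + 12) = q*(q + 4)^2*(q + 3)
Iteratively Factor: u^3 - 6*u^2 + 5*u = (u)*(u^2 - 6*u + 5) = u*(u - 1)*(u - 5)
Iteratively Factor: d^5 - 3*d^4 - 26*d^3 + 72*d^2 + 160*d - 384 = (d - 4)*(d^4 + d^3 - 22*d^2 - 16*d + 96) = (d - 4)*(d - 2)*(d^3 + 3*d^2 - 16*d - 48) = (d - 4)^2*(d - 2)*(d^2 + 7*d + 12) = (d - 4)^2*(d - 2)*(d + 4)*(d + 3)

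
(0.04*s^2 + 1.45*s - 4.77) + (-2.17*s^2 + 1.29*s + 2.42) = -2.13*s^2 + 2.74*s - 2.35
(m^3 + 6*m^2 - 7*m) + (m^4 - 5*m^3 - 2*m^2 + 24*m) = m^4 - 4*m^3 + 4*m^2 + 17*m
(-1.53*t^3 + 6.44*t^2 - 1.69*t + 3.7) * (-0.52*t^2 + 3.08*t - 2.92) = 0.7956*t^5 - 8.0612*t^4 + 25.1816*t^3 - 25.934*t^2 + 16.3308*t - 10.804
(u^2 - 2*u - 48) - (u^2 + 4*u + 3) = -6*u - 51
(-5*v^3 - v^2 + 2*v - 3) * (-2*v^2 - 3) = 10*v^5 + 2*v^4 + 11*v^3 + 9*v^2 - 6*v + 9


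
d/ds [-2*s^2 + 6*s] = 6 - 4*s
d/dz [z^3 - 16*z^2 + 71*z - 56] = 3*z^2 - 32*z + 71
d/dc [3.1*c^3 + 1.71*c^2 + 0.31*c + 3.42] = 9.3*c^2 + 3.42*c + 0.31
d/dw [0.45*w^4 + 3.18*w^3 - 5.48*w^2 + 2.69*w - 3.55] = 1.8*w^3 + 9.54*w^2 - 10.96*w + 2.69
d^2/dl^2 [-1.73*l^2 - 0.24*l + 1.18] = -3.46000000000000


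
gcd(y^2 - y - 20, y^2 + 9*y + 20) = y + 4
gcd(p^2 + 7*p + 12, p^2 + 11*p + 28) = p + 4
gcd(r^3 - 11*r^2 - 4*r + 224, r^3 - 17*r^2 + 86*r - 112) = r^2 - 15*r + 56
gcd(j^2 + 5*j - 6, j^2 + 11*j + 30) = j + 6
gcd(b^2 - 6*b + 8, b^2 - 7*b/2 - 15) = 1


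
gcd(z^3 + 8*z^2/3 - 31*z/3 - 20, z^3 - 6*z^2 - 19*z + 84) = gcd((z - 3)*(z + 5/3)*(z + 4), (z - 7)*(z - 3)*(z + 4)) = z^2 + z - 12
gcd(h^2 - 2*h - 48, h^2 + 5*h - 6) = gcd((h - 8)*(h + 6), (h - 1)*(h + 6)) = h + 6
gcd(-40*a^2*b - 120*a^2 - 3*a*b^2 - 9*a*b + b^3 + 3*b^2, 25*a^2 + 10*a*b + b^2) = 5*a + b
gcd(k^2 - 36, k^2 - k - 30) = k - 6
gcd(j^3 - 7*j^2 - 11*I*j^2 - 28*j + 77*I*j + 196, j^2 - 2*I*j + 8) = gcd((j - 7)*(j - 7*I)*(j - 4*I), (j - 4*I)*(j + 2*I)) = j - 4*I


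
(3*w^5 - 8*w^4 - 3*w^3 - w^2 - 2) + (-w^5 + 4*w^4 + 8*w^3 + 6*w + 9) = 2*w^5 - 4*w^4 + 5*w^3 - w^2 + 6*w + 7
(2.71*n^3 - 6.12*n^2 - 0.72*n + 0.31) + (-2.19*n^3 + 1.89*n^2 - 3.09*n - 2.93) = 0.52*n^3 - 4.23*n^2 - 3.81*n - 2.62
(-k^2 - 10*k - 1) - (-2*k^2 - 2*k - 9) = k^2 - 8*k + 8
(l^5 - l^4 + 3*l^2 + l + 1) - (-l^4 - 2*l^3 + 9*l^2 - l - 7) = l^5 + 2*l^3 - 6*l^2 + 2*l + 8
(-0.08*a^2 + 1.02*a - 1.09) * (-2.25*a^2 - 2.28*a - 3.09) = 0.18*a^4 - 2.1126*a^3 + 0.3741*a^2 - 0.6666*a + 3.3681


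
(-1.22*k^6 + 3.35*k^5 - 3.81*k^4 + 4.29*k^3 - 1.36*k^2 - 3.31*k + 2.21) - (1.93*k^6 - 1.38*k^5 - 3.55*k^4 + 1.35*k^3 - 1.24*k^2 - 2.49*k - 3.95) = -3.15*k^6 + 4.73*k^5 - 0.26*k^4 + 2.94*k^3 - 0.12*k^2 - 0.82*k + 6.16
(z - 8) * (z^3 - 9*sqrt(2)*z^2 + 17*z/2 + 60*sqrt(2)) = z^4 - 9*sqrt(2)*z^3 - 8*z^3 + 17*z^2/2 + 72*sqrt(2)*z^2 - 68*z + 60*sqrt(2)*z - 480*sqrt(2)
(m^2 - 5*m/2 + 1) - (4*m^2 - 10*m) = -3*m^2 + 15*m/2 + 1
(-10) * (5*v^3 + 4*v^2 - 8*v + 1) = -50*v^3 - 40*v^2 + 80*v - 10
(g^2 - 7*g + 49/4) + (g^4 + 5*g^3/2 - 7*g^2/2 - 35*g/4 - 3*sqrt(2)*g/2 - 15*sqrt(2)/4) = g^4 + 5*g^3/2 - 5*g^2/2 - 63*g/4 - 3*sqrt(2)*g/2 - 15*sqrt(2)/4 + 49/4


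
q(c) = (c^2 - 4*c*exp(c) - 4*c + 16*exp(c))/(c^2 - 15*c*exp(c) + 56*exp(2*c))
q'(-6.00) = 0.10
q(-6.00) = 1.66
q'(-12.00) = 0.03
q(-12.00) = 1.33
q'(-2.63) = -0.20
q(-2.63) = 1.92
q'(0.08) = -0.32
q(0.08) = 0.26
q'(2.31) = -0.02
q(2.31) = 0.01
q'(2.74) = -0.01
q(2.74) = 0.01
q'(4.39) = -0.00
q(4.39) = -0.00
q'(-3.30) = 0.04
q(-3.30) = 1.97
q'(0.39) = -0.22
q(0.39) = 0.18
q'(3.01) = -0.01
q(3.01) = 0.00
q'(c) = (-4*c*exp(c) + 2*c + 12*exp(c) - 4)/(c^2 - 15*c*exp(c) + 56*exp(2*c)) + (c^2 - 4*c*exp(c) - 4*c + 16*exp(c))*(15*c*exp(c) - 2*c - 112*exp(2*c) + 15*exp(c))/(c^2 - 15*c*exp(c) + 56*exp(2*c))^2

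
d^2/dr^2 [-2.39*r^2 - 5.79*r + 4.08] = -4.78000000000000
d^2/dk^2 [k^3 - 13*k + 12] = 6*k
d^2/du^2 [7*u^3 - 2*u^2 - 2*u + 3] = 42*u - 4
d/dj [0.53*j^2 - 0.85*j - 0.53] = 1.06*j - 0.85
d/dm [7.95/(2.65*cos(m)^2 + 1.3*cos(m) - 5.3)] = (42.135*cos(m) + 10.335)*sin(m)/(2.65*cos(m)^2 + 1.3*cos(m) - 5.3)^2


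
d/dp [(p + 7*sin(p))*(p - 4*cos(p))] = (p + 7*sin(p))*(4*sin(p) + 1) + (p - 4*cos(p))*(7*cos(p) + 1)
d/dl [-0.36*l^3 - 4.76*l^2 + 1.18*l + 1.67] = -1.08*l^2 - 9.52*l + 1.18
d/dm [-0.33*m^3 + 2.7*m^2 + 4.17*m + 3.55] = -0.99*m^2 + 5.4*m + 4.17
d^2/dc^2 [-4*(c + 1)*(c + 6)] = -8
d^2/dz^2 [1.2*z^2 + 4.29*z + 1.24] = 2.40000000000000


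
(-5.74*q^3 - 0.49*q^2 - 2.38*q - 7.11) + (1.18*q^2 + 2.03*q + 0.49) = -5.74*q^3 + 0.69*q^2 - 0.35*q - 6.62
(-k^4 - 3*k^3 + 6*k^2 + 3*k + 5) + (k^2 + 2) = -k^4 - 3*k^3 + 7*k^2 + 3*k + 7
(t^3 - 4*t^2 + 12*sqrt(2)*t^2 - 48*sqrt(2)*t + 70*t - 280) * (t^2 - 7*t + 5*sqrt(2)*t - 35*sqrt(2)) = t^5 - 11*t^4 + 17*sqrt(2)*t^4 - 187*sqrt(2)*t^3 + 218*t^3 - 2090*t^2 + 826*sqrt(2)*t^2 - 3850*sqrt(2)*t + 5320*t + 9800*sqrt(2)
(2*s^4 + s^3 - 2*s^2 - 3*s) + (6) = 2*s^4 + s^3 - 2*s^2 - 3*s + 6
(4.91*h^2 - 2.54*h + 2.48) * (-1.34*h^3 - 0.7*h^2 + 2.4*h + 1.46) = -6.5794*h^5 - 0.0333999999999994*h^4 + 10.2388*h^3 - 0.6634*h^2 + 2.2436*h + 3.6208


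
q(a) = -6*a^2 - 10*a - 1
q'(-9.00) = 98.00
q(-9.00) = -397.00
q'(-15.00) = 170.00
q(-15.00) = -1201.00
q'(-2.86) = 24.32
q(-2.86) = -21.48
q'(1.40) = -26.80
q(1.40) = -26.76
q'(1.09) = -23.08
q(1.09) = -19.03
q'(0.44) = -15.28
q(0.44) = -6.56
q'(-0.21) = -7.48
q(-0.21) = 0.84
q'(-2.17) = 16.04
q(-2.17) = -7.55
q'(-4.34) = 42.08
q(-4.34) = -70.61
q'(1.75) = -31.00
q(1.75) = -36.88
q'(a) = -12*a - 10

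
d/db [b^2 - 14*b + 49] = 2*b - 14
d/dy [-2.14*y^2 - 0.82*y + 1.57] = -4.28*y - 0.82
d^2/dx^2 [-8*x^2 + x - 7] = -16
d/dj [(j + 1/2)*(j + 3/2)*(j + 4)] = 3*j^2 + 12*j + 35/4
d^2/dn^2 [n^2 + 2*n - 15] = 2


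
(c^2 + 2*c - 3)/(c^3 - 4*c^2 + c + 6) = (c^2 + 2*c - 3)/(c^3 - 4*c^2 + c + 6)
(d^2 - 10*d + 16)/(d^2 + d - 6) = (d - 8)/(d + 3)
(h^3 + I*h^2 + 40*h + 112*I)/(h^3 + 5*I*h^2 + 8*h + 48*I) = (h - 7*I)/(h - 3*I)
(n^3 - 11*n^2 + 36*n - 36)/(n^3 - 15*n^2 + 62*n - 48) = (n^2 - 5*n + 6)/(n^2 - 9*n + 8)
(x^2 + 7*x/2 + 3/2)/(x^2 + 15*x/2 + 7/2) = (x + 3)/(x + 7)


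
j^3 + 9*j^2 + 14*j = j*(j + 2)*(j + 7)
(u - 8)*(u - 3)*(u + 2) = u^3 - 9*u^2 + 2*u + 48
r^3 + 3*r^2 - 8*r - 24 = (r + 3)*(r - 2*sqrt(2))*(r + 2*sqrt(2))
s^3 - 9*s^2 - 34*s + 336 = (s - 8)*(s - 7)*(s + 6)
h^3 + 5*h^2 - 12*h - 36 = (h - 3)*(h + 2)*(h + 6)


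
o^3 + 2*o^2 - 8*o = o*(o - 2)*(o + 4)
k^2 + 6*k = k*(k + 6)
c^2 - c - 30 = (c - 6)*(c + 5)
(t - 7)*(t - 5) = t^2 - 12*t + 35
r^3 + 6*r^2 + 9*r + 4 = (r + 1)^2*(r + 4)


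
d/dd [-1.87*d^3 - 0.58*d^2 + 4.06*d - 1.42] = -5.61*d^2 - 1.16*d + 4.06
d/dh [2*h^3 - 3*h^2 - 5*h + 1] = 6*h^2 - 6*h - 5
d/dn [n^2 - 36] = 2*n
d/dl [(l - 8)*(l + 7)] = 2*l - 1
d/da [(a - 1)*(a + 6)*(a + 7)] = 3*a^2 + 24*a + 29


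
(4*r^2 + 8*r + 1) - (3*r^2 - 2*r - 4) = r^2 + 10*r + 5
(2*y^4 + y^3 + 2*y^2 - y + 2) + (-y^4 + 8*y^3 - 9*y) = y^4 + 9*y^3 + 2*y^2 - 10*y + 2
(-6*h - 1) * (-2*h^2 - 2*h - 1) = 12*h^3 + 14*h^2 + 8*h + 1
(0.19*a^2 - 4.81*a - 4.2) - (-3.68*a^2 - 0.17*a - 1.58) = 3.87*a^2 - 4.64*a - 2.62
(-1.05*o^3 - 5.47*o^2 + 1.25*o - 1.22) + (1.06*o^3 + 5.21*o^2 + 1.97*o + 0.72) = 0.01*o^3 - 0.26*o^2 + 3.22*o - 0.5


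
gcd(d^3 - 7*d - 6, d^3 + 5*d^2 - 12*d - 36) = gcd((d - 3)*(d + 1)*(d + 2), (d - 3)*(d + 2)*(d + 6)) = d^2 - d - 6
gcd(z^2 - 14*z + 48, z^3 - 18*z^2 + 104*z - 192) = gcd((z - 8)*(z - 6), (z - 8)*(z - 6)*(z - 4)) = z^2 - 14*z + 48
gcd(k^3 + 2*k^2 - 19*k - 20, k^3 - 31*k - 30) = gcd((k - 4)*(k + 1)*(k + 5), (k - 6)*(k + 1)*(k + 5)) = k^2 + 6*k + 5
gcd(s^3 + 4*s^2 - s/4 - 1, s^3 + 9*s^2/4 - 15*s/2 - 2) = s + 4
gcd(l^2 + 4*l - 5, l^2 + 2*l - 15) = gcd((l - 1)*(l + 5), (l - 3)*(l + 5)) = l + 5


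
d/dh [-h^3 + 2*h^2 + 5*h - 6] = -3*h^2 + 4*h + 5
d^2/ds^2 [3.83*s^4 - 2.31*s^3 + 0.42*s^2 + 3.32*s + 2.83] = 45.96*s^2 - 13.86*s + 0.84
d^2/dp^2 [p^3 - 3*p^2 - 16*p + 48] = 6*p - 6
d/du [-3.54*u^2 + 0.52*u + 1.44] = 0.52 - 7.08*u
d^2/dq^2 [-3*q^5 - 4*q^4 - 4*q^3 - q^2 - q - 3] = -60*q^3 - 48*q^2 - 24*q - 2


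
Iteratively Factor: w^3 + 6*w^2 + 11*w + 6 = (w + 3)*(w^2 + 3*w + 2) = (w + 1)*(w + 3)*(w + 2)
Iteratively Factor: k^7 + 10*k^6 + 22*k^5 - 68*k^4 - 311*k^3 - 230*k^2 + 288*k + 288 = (k + 1)*(k^6 + 9*k^5 + 13*k^4 - 81*k^3 - 230*k^2 + 288) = (k + 1)*(k + 4)*(k^5 + 5*k^4 - 7*k^3 - 53*k^2 - 18*k + 72) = (k - 1)*(k + 1)*(k + 4)*(k^4 + 6*k^3 - k^2 - 54*k - 72) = (k - 1)*(k + 1)*(k + 3)*(k + 4)*(k^3 + 3*k^2 - 10*k - 24) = (k - 1)*(k + 1)*(k + 2)*(k + 3)*(k + 4)*(k^2 + k - 12) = (k - 1)*(k + 1)*(k + 2)*(k + 3)*(k + 4)^2*(k - 3)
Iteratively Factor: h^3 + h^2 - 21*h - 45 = (h - 5)*(h^2 + 6*h + 9) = (h - 5)*(h + 3)*(h + 3)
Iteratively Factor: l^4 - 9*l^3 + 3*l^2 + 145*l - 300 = (l + 4)*(l^3 - 13*l^2 + 55*l - 75) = (l - 5)*(l + 4)*(l^2 - 8*l + 15) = (l - 5)*(l - 3)*(l + 4)*(l - 5)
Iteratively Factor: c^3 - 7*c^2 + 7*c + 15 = (c + 1)*(c^2 - 8*c + 15) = (c - 3)*(c + 1)*(c - 5)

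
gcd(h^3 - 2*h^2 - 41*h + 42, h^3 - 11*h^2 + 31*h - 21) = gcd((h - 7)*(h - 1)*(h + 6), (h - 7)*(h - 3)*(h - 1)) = h^2 - 8*h + 7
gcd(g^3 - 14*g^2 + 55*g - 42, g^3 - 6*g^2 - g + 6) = g^2 - 7*g + 6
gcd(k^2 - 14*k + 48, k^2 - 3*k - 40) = k - 8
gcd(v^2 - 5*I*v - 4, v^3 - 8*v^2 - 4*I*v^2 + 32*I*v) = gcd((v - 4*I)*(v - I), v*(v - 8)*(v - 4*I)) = v - 4*I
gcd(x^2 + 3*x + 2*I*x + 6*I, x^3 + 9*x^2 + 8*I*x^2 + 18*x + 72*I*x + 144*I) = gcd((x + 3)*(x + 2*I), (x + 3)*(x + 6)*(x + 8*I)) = x + 3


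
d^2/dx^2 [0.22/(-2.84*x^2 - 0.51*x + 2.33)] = (3.548864*x^2 + 0.637296*x - 0.22*(5.68*x + 0.51)*(11.36*x + 1.02) - 2.911568)/(2.84*x^2 + 0.51*x - 2.33)^3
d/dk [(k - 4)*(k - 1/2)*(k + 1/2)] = 3*k^2 - 8*k - 1/4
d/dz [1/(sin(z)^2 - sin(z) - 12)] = (1 - 2*sin(z))*cos(z)/(sin(z) + cos(z)^2 + 11)^2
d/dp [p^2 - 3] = 2*p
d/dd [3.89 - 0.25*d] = -0.250000000000000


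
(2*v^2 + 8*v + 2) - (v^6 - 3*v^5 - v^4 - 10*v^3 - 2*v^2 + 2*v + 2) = -v^6 + 3*v^5 + v^4 + 10*v^3 + 4*v^2 + 6*v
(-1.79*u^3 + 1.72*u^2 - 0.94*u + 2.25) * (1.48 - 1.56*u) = 2.7924*u^4 - 5.3324*u^3 + 4.012*u^2 - 4.9012*u + 3.33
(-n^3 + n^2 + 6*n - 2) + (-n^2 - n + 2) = -n^3 + 5*n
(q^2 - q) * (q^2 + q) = q^4 - q^2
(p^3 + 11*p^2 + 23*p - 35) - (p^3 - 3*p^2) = 14*p^2 + 23*p - 35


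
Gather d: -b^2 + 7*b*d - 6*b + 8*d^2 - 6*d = -b^2 - 6*b + 8*d^2 + d*(7*b - 6)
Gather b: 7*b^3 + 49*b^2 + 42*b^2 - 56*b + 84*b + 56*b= 7*b^3 + 91*b^2 + 84*b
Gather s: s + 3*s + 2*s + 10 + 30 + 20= 6*s + 60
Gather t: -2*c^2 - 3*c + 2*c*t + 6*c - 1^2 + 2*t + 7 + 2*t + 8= -2*c^2 + 3*c + t*(2*c + 4) + 14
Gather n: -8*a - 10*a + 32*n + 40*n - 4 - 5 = -18*a + 72*n - 9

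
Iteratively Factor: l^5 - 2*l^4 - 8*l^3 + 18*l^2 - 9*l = (l - 3)*(l^4 + l^3 - 5*l^2 + 3*l) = l*(l - 3)*(l^3 + l^2 - 5*l + 3) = l*(l - 3)*(l - 1)*(l^2 + 2*l - 3) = l*(l - 3)*(l - 1)*(l + 3)*(l - 1)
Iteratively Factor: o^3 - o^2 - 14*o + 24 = (o - 3)*(o^2 + 2*o - 8) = (o - 3)*(o + 4)*(o - 2)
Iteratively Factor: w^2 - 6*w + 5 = (w - 1)*(w - 5)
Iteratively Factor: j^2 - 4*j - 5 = (j + 1)*(j - 5)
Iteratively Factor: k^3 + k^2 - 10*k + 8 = (k - 1)*(k^2 + 2*k - 8) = (k - 1)*(k + 4)*(k - 2)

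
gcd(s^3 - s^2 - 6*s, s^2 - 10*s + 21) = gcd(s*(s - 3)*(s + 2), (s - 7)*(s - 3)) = s - 3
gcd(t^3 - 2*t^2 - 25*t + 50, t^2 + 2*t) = 1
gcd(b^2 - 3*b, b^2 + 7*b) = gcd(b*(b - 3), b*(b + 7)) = b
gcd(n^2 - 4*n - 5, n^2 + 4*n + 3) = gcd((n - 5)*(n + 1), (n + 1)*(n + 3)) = n + 1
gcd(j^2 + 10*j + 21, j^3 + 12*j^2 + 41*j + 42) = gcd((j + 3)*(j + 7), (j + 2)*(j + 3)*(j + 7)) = j^2 + 10*j + 21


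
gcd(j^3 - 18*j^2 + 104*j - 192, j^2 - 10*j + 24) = j^2 - 10*j + 24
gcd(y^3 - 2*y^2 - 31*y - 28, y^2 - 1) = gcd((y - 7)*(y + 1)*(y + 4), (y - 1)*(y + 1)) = y + 1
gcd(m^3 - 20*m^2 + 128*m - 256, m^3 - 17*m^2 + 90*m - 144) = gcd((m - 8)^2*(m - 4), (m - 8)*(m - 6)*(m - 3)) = m - 8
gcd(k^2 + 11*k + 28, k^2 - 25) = 1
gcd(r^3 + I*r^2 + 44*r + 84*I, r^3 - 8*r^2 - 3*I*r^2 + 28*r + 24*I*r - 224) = r - 7*I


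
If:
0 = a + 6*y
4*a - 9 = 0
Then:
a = 9/4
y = -3/8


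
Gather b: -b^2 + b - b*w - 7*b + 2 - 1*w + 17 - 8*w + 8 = -b^2 + b*(-w - 6) - 9*w + 27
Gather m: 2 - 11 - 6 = -15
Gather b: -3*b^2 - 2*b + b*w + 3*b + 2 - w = -3*b^2 + b*(w + 1) - w + 2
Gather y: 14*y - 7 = 14*y - 7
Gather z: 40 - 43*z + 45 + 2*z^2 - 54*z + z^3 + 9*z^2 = z^3 + 11*z^2 - 97*z + 85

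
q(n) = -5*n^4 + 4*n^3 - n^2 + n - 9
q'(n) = -20*n^3 + 12*n^2 - 2*n + 1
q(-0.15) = -9.19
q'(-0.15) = 1.64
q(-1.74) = -80.67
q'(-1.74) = 146.17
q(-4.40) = -2247.54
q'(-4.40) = 1945.80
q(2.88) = -262.85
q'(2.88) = -382.98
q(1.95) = -53.49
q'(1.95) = -105.57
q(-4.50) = -2448.56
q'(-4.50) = 2075.50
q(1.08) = -10.85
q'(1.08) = -12.36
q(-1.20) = -28.92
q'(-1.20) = 55.24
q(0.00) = -9.00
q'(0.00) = 1.00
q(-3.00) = -534.00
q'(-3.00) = 655.00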